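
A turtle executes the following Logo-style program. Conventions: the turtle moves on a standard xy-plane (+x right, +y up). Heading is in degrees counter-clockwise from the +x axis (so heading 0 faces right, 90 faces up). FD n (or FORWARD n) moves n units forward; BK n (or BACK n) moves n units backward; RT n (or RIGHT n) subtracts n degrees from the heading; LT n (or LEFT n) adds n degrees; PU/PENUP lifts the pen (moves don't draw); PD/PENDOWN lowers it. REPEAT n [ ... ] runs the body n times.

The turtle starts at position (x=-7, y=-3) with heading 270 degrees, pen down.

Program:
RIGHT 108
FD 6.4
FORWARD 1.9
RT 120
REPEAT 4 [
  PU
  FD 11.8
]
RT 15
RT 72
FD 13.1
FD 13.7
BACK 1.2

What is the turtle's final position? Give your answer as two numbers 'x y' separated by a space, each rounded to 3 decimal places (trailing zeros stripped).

Executing turtle program step by step:
Start: pos=(-7,-3), heading=270, pen down
RT 108: heading 270 -> 162
FD 6.4: (-7,-3) -> (-13.087,-1.022) [heading=162, draw]
FD 1.9: (-13.087,-1.022) -> (-14.894,-0.435) [heading=162, draw]
RT 120: heading 162 -> 42
REPEAT 4 [
  -- iteration 1/4 --
  PU: pen up
  FD 11.8: (-14.894,-0.435) -> (-6.125,7.461) [heading=42, move]
  -- iteration 2/4 --
  PU: pen up
  FD 11.8: (-6.125,7.461) -> (2.644,15.356) [heading=42, move]
  -- iteration 3/4 --
  PU: pen up
  FD 11.8: (2.644,15.356) -> (11.414,23.252) [heading=42, move]
  -- iteration 4/4 --
  PU: pen up
  FD 11.8: (11.414,23.252) -> (20.183,31.148) [heading=42, move]
]
RT 15: heading 42 -> 27
RT 72: heading 27 -> 315
FD 13.1: (20.183,31.148) -> (29.446,21.885) [heading=315, move]
FD 13.7: (29.446,21.885) -> (39.133,12.197) [heading=315, move]
BK 1.2: (39.133,12.197) -> (38.285,13.046) [heading=315, move]
Final: pos=(38.285,13.046), heading=315, 2 segment(s) drawn

Answer: 38.285 13.046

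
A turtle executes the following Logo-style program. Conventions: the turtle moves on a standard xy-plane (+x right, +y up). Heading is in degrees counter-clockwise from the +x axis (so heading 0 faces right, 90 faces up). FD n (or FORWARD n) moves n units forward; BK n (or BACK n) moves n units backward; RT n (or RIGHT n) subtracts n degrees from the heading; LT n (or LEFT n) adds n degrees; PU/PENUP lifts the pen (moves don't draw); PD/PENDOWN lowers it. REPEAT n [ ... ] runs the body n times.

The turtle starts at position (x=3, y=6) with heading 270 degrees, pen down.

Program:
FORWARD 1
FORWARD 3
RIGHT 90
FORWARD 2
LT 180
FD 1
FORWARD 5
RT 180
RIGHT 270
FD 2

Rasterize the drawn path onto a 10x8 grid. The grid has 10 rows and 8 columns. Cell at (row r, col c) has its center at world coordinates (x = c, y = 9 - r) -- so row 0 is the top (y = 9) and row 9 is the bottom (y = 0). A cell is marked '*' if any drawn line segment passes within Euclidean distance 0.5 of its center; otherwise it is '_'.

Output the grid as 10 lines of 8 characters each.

Segment 0: (3,6) -> (3,5)
Segment 1: (3,5) -> (3,2)
Segment 2: (3,2) -> (1,2)
Segment 3: (1,2) -> (2,2)
Segment 4: (2,2) -> (7,2)
Segment 5: (7,2) -> (7,-0)

Answer: ________
________
________
___*____
___*____
___*____
___*____
_*******
_______*
_______*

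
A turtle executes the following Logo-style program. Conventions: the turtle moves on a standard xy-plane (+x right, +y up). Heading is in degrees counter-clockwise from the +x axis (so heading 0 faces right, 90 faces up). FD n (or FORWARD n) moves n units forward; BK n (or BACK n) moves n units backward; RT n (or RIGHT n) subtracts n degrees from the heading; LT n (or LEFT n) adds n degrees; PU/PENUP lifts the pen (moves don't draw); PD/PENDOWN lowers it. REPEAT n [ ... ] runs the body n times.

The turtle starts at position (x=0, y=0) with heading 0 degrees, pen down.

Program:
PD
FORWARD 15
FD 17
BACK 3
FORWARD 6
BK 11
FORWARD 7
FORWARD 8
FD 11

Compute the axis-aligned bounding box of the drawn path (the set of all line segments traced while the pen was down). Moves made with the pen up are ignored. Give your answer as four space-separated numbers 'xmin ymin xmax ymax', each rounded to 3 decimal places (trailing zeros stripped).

Executing turtle program step by step:
Start: pos=(0,0), heading=0, pen down
PD: pen down
FD 15: (0,0) -> (15,0) [heading=0, draw]
FD 17: (15,0) -> (32,0) [heading=0, draw]
BK 3: (32,0) -> (29,0) [heading=0, draw]
FD 6: (29,0) -> (35,0) [heading=0, draw]
BK 11: (35,0) -> (24,0) [heading=0, draw]
FD 7: (24,0) -> (31,0) [heading=0, draw]
FD 8: (31,0) -> (39,0) [heading=0, draw]
FD 11: (39,0) -> (50,0) [heading=0, draw]
Final: pos=(50,0), heading=0, 8 segment(s) drawn

Segment endpoints: x in {0, 15, 24, 29, 31, 32, 35, 39, 50}, y in {0}
xmin=0, ymin=0, xmax=50, ymax=0

Answer: 0 0 50 0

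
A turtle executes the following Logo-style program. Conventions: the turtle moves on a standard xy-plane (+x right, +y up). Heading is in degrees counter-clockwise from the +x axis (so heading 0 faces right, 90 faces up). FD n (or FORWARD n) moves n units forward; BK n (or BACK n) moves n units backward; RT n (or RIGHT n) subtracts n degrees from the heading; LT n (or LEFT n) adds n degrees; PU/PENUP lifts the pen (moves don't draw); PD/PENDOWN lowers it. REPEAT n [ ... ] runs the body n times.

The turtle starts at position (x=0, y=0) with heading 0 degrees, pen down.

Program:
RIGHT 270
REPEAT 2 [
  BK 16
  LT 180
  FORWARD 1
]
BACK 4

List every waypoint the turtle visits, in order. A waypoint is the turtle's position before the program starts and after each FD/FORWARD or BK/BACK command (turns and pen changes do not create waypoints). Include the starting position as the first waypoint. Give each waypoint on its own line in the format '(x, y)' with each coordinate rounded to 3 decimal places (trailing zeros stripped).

Answer: (0, 0)
(0, -16)
(0, -17)
(0, -1)
(0, 0)
(0, -4)

Derivation:
Executing turtle program step by step:
Start: pos=(0,0), heading=0, pen down
RT 270: heading 0 -> 90
REPEAT 2 [
  -- iteration 1/2 --
  BK 16: (0,0) -> (0,-16) [heading=90, draw]
  LT 180: heading 90 -> 270
  FD 1: (0,-16) -> (0,-17) [heading=270, draw]
  -- iteration 2/2 --
  BK 16: (0,-17) -> (0,-1) [heading=270, draw]
  LT 180: heading 270 -> 90
  FD 1: (0,-1) -> (0,0) [heading=90, draw]
]
BK 4: (0,0) -> (0,-4) [heading=90, draw]
Final: pos=(0,-4), heading=90, 5 segment(s) drawn
Waypoints (6 total):
(0, 0)
(0, -16)
(0, -17)
(0, -1)
(0, 0)
(0, -4)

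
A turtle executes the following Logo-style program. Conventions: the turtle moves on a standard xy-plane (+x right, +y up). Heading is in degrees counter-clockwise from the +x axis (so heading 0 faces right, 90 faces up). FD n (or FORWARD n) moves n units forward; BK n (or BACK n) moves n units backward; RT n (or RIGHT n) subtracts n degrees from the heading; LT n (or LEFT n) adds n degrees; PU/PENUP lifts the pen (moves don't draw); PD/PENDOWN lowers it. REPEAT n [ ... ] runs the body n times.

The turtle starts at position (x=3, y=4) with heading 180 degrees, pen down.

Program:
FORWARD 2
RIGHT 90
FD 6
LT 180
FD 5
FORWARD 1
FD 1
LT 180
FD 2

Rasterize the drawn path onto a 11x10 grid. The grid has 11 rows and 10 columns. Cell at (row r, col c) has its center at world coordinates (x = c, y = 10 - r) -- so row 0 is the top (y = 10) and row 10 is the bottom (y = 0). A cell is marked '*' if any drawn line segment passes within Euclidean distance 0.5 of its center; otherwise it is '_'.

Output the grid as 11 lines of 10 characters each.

Answer: _*________
_*________
_*________
_*________
_*________
_*________
_***______
_*________
__________
__________
__________

Derivation:
Segment 0: (3,4) -> (1,4)
Segment 1: (1,4) -> (1,10)
Segment 2: (1,10) -> (1,5)
Segment 3: (1,5) -> (1,4)
Segment 4: (1,4) -> (1,3)
Segment 5: (1,3) -> (1,5)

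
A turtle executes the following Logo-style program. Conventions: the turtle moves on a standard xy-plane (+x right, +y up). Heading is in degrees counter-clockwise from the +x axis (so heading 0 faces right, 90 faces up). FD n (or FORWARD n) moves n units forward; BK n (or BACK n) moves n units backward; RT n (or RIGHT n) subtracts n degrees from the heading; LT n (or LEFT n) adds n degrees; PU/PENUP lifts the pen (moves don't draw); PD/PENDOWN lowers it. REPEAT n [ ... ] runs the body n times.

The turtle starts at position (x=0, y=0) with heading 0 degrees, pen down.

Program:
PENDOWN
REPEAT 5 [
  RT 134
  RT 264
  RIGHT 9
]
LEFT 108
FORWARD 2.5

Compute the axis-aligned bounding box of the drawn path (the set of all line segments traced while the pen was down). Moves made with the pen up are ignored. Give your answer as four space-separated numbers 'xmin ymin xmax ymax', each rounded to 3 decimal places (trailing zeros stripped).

Executing turtle program step by step:
Start: pos=(0,0), heading=0, pen down
PD: pen down
REPEAT 5 [
  -- iteration 1/5 --
  RT 134: heading 0 -> 226
  RT 264: heading 226 -> 322
  RT 9: heading 322 -> 313
  -- iteration 2/5 --
  RT 134: heading 313 -> 179
  RT 264: heading 179 -> 275
  RT 9: heading 275 -> 266
  -- iteration 3/5 --
  RT 134: heading 266 -> 132
  RT 264: heading 132 -> 228
  RT 9: heading 228 -> 219
  -- iteration 4/5 --
  RT 134: heading 219 -> 85
  RT 264: heading 85 -> 181
  RT 9: heading 181 -> 172
  -- iteration 5/5 --
  RT 134: heading 172 -> 38
  RT 264: heading 38 -> 134
  RT 9: heading 134 -> 125
]
LT 108: heading 125 -> 233
FD 2.5: (0,0) -> (-1.505,-1.997) [heading=233, draw]
Final: pos=(-1.505,-1.997), heading=233, 1 segment(s) drawn

Segment endpoints: x in {-1.505, 0}, y in {-1.997, 0}
xmin=-1.505, ymin=-1.997, xmax=0, ymax=0

Answer: -1.505 -1.997 0 0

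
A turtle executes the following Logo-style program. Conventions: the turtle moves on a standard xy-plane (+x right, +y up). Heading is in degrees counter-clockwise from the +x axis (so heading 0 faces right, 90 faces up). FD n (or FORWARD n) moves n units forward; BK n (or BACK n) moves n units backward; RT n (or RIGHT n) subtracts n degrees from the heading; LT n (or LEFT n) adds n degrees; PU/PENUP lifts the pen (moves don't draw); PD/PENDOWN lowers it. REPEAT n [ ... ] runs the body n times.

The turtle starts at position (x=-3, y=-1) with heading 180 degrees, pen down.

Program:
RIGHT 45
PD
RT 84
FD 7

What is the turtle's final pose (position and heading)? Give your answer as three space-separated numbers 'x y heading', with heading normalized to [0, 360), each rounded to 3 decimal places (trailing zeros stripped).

Executing turtle program step by step:
Start: pos=(-3,-1), heading=180, pen down
RT 45: heading 180 -> 135
PD: pen down
RT 84: heading 135 -> 51
FD 7: (-3,-1) -> (1.405,4.44) [heading=51, draw]
Final: pos=(1.405,4.44), heading=51, 1 segment(s) drawn

Answer: 1.405 4.44 51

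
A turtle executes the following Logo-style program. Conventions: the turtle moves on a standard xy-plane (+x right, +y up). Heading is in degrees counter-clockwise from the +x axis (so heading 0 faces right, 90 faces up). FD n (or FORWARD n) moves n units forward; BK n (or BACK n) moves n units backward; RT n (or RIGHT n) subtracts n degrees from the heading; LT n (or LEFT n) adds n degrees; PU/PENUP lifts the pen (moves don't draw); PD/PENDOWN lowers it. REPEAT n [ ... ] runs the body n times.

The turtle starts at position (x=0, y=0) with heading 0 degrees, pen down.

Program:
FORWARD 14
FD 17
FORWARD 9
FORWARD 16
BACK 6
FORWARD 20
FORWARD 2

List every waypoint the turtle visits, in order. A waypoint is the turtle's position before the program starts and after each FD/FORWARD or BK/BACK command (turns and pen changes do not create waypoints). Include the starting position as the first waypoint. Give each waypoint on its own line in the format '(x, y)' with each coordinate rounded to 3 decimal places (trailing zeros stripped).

Executing turtle program step by step:
Start: pos=(0,0), heading=0, pen down
FD 14: (0,0) -> (14,0) [heading=0, draw]
FD 17: (14,0) -> (31,0) [heading=0, draw]
FD 9: (31,0) -> (40,0) [heading=0, draw]
FD 16: (40,0) -> (56,0) [heading=0, draw]
BK 6: (56,0) -> (50,0) [heading=0, draw]
FD 20: (50,0) -> (70,0) [heading=0, draw]
FD 2: (70,0) -> (72,0) [heading=0, draw]
Final: pos=(72,0), heading=0, 7 segment(s) drawn
Waypoints (8 total):
(0, 0)
(14, 0)
(31, 0)
(40, 0)
(56, 0)
(50, 0)
(70, 0)
(72, 0)

Answer: (0, 0)
(14, 0)
(31, 0)
(40, 0)
(56, 0)
(50, 0)
(70, 0)
(72, 0)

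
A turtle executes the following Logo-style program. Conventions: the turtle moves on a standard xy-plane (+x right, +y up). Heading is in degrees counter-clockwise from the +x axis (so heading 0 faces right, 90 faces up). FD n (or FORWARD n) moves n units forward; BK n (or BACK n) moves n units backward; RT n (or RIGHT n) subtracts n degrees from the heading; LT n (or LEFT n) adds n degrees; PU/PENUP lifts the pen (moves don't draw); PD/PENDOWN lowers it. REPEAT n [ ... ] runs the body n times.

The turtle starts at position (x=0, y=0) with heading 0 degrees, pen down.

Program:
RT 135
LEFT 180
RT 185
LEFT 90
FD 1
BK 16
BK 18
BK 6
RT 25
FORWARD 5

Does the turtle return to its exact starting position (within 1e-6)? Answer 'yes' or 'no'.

Executing turtle program step by step:
Start: pos=(0,0), heading=0, pen down
RT 135: heading 0 -> 225
LT 180: heading 225 -> 45
RT 185: heading 45 -> 220
LT 90: heading 220 -> 310
FD 1: (0,0) -> (0.643,-0.766) [heading=310, draw]
BK 16: (0.643,-0.766) -> (-9.642,11.491) [heading=310, draw]
BK 18: (-9.642,11.491) -> (-21.212,25.279) [heading=310, draw]
BK 6: (-21.212,25.279) -> (-25.069,29.876) [heading=310, draw]
RT 25: heading 310 -> 285
FD 5: (-25.069,29.876) -> (-23.775,25.046) [heading=285, draw]
Final: pos=(-23.775,25.046), heading=285, 5 segment(s) drawn

Start position: (0, 0)
Final position: (-23.775, 25.046)
Distance = 34.533; >= 1e-6 -> NOT closed

Answer: no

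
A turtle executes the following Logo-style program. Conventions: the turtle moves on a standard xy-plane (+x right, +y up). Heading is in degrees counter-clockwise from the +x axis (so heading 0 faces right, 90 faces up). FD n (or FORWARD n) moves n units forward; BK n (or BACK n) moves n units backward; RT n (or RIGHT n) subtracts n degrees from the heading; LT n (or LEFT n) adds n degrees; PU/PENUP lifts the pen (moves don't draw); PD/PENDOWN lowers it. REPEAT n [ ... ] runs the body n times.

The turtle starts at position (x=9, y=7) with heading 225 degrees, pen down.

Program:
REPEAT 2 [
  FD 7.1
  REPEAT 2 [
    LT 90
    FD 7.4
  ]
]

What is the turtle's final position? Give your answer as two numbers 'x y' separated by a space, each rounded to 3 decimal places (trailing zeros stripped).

Answer: 9 7

Derivation:
Executing turtle program step by step:
Start: pos=(9,7), heading=225, pen down
REPEAT 2 [
  -- iteration 1/2 --
  FD 7.1: (9,7) -> (3.98,1.98) [heading=225, draw]
  REPEAT 2 [
    -- iteration 1/2 --
    LT 90: heading 225 -> 315
    FD 7.4: (3.98,1.98) -> (9.212,-3.253) [heading=315, draw]
    -- iteration 2/2 --
    LT 90: heading 315 -> 45
    FD 7.4: (9.212,-3.253) -> (14.445,1.98) [heading=45, draw]
  ]
  -- iteration 2/2 --
  FD 7.1: (14.445,1.98) -> (19.465,7) [heading=45, draw]
  REPEAT 2 [
    -- iteration 1/2 --
    LT 90: heading 45 -> 135
    FD 7.4: (19.465,7) -> (14.233,12.233) [heading=135, draw]
    -- iteration 2/2 --
    LT 90: heading 135 -> 225
    FD 7.4: (14.233,12.233) -> (9,7) [heading=225, draw]
  ]
]
Final: pos=(9,7), heading=225, 6 segment(s) drawn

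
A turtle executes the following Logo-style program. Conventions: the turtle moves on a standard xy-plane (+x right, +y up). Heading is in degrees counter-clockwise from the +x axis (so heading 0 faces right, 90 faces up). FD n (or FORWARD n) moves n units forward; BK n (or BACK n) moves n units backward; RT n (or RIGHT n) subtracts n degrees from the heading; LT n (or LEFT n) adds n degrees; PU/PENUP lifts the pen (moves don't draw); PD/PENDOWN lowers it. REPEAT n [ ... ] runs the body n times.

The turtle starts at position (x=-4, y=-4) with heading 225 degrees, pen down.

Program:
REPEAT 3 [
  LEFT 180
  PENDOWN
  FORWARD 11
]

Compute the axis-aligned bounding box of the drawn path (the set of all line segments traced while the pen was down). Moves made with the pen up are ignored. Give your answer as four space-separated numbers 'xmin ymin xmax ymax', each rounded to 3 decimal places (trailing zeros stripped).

Answer: -4 -4 3.778 3.778

Derivation:
Executing turtle program step by step:
Start: pos=(-4,-4), heading=225, pen down
REPEAT 3 [
  -- iteration 1/3 --
  LT 180: heading 225 -> 45
  PD: pen down
  FD 11: (-4,-4) -> (3.778,3.778) [heading=45, draw]
  -- iteration 2/3 --
  LT 180: heading 45 -> 225
  PD: pen down
  FD 11: (3.778,3.778) -> (-4,-4) [heading=225, draw]
  -- iteration 3/3 --
  LT 180: heading 225 -> 45
  PD: pen down
  FD 11: (-4,-4) -> (3.778,3.778) [heading=45, draw]
]
Final: pos=(3.778,3.778), heading=45, 3 segment(s) drawn

Segment endpoints: x in {-4, -4, 3.778, 3.778}, y in {-4, -4, 3.778, 3.778}
xmin=-4, ymin=-4, xmax=3.778, ymax=3.778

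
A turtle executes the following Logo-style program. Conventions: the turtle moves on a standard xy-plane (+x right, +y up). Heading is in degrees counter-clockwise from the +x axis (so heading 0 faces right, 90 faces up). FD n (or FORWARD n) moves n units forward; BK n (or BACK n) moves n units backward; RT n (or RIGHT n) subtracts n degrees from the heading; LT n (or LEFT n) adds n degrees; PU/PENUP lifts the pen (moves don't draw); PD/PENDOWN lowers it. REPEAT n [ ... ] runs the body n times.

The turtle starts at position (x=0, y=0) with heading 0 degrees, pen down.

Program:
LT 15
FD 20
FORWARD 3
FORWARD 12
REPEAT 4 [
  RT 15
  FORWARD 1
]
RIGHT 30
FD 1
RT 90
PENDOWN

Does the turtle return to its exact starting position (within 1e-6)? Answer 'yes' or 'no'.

Executing turtle program step by step:
Start: pos=(0,0), heading=0, pen down
LT 15: heading 0 -> 15
FD 20: (0,0) -> (19.319,5.176) [heading=15, draw]
FD 3: (19.319,5.176) -> (22.216,5.953) [heading=15, draw]
FD 12: (22.216,5.953) -> (33.807,9.059) [heading=15, draw]
REPEAT 4 [
  -- iteration 1/4 --
  RT 15: heading 15 -> 0
  FD 1: (33.807,9.059) -> (34.807,9.059) [heading=0, draw]
  -- iteration 2/4 --
  RT 15: heading 0 -> 345
  FD 1: (34.807,9.059) -> (35.773,8.8) [heading=345, draw]
  -- iteration 3/4 --
  RT 15: heading 345 -> 330
  FD 1: (35.773,8.8) -> (36.639,8.3) [heading=330, draw]
  -- iteration 4/4 --
  RT 15: heading 330 -> 315
  FD 1: (36.639,8.3) -> (37.346,7.593) [heading=315, draw]
]
RT 30: heading 315 -> 285
FD 1: (37.346,7.593) -> (37.605,6.627) [heading=285, draw]
RT 90: heading 285 -> 195
PD: pen down
Final: pos=(37.605,6.627), heading=195, 8 segment(s) drawn

Start position: (0, 0)
Final position: (37.605, 6.627)
Distance = 38.185; >= 1e-6 -> NOT closed

Answer: no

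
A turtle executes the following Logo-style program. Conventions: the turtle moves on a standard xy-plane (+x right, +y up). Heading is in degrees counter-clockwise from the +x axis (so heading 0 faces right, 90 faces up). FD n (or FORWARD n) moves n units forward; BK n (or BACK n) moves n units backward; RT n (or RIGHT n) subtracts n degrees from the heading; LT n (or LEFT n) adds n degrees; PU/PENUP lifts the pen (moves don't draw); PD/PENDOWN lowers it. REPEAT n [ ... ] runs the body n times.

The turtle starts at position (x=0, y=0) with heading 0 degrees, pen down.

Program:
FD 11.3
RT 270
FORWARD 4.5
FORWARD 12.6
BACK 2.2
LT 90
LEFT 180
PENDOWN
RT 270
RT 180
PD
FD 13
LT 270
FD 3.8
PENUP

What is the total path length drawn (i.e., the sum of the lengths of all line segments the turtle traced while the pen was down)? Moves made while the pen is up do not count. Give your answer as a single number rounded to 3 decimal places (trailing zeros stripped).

Executing turtle program step by step:
Start: pos=(0,0), heading=0, pen down
FD 11.3: (0,0) -> (11.3,0) [heading=0, draw]
RT 270: heading 0 -> 90
FD 4.5: (11.3,0) -> (11.3,4.5) [heading=90, draw]
FD 12.6: (11.3,4.5) -> (11.3,17.1) [heading=90, draw]
BK 2.2: (11.3,17.1) -> (11.3,14.9) [heading=90, draw]
LT 90: heading 90 -> 180
LT 180: heading 180 -> 0
PD: pen down
RT 270: heading 0 -> 90
RT 180: heading 90 -> 270
PD: pen down
FD 13: (11.3,14.9) -> (11.3,1.9) [heading=270, draw]
LT 270: heading 270 -> 180
FD 3.8: (11.3,1.9) -> (7.5,1.9) [heading=180, draw]
PU: pen up
Final: pos=(7.5,1.9), heading=180, 6 segment(s) drawn

Segment lengths:
  seg 1: (0,0) -> (11.3,0), length = 11.3
  seg 2: (11.3,0) -> (11.3,4.5), length = 4.5
  seg 3: (11.3,4.5) -> (11.3,17.1), length = 12.6
  seg 4: (11.3,17.1) -> (11.3,14.9), length = 2.2
  seg 5: (11.3,14.9) -> (11.3,1.9), length = 13
  seg 6: (11.3,1.9) -> (7.5,1.9), length = 3.8
Total = 47.4

Answer: 47.4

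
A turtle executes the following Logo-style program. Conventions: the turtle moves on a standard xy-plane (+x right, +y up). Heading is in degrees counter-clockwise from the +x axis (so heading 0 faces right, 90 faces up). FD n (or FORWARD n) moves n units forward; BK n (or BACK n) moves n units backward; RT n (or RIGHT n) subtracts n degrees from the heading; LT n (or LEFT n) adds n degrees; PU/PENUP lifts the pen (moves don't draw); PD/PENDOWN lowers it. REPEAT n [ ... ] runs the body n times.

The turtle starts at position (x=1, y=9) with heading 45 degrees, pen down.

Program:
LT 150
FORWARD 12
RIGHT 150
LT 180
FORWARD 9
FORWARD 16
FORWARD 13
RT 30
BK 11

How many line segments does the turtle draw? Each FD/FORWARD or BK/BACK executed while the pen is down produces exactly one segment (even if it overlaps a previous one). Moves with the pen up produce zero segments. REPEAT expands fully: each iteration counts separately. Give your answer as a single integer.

Executing turtle program step by step:
Start: pos=(1,9), heading=45, pen down
LT 150: heading 45 -> 195
FD 12: (1,9) -> (-10.591,5.894) [heading=195, draw]
RT 150: heading 195 -> 45
LT 180: heading 45 -> 225
FD 9: (-10.591,5.894) -> (-16.955,-0.47) [heading=225, draw]
FD 16: (-16.955,-0.47) -> (-28.269,-11.783) [heading=225, draw]
FD 13: (-28.269,-11.783) -> (-37.461,-20.976) [heading=225, draw]
RT 30: heading 225 -> 195
BK 11: (-37.461,-20.976) -> (-26.836,-18.129) [heading=195, draw]
Final: pos=(-26.836,-18.129), heading=195, 5 segment(s) drawn
Segments drawn: 5

Answer: 5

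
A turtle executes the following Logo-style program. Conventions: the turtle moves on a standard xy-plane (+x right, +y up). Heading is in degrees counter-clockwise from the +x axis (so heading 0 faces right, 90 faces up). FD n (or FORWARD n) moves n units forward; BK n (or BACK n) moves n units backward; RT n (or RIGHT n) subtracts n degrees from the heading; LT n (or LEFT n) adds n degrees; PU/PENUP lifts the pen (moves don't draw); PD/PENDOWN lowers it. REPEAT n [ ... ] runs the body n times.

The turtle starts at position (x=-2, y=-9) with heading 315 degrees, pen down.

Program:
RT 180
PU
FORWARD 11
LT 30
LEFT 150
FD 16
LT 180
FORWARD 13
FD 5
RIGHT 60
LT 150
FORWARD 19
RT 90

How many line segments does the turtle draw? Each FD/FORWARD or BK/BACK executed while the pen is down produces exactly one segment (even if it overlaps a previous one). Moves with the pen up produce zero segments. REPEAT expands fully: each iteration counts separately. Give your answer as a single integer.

Executing turtle program step by step:
Start: pos=(-2,-9), heading=315, pen down
RT 180: heading 315 -> 135
PU: pen up
FD 11: (-2,-9) -> (-9.778,-1.222) [heading=135, move]
LT 30: heading 135 -> 165
LT 150: heading 165 -> 315
FD 16: (-9.778,-1.222) -> (1.536,-12.536) [heading=315, move]
LT 180: heading 315 -> 135
FD 13: (1.536,-12.536) -> (-7.657,-3.343) [heading=135, move]
FD 5: (-7.657,-3.343) -> (-11.192,0.192) [heading=135, move]
RT 60: heading 135 -> 75
LT 150: heading 75 -> 225
FD 19: (-11.192,0.192) -> (-24.627,-13.243) [heading=225, move]
RT 90: heading 225 -> 135
Final: pos=(-24.627,-13.243), heading=135, 0 segment(s) drawn
Segments drawn: 0

Answer: 0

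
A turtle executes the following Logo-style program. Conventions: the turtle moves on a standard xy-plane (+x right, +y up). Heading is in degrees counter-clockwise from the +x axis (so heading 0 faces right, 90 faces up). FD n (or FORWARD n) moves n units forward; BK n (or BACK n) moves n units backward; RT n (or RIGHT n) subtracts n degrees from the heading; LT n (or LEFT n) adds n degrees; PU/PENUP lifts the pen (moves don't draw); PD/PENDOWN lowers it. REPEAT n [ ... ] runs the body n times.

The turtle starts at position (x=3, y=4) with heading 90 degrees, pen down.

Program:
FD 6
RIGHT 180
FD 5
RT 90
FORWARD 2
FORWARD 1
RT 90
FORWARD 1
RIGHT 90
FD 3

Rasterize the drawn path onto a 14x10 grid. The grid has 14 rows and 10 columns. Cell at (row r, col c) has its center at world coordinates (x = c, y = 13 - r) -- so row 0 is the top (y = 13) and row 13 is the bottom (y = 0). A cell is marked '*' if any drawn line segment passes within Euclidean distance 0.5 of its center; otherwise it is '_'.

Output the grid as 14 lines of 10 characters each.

Segment 0: (3,4) -> (3,10)
Segment 1: (3,10) -> (3,5)
Segment 2: (3,5) -> (1,5)
Segment 3: (1,5) -> (0,5)
Segment 4: (0,5) -> (0,6)
Segment 5: (0,6) -> (3,6)

Answer: __________
__________
__________
___*______
___*______
___*______
___*______
****______
****______
___*______
__________
__________
__________
__________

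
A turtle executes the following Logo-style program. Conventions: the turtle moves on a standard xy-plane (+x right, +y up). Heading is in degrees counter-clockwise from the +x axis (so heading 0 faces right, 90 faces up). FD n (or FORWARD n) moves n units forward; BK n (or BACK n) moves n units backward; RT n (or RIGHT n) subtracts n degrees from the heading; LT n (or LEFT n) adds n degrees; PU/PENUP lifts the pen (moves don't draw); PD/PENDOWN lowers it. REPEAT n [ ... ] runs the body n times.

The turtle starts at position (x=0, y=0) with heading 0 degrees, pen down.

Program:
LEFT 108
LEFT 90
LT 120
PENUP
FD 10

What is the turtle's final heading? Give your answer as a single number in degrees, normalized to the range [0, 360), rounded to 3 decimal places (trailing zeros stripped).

Answer: 318

Derivation:
Executing turtle program step by step:
Start: pos=(0,0), heading=0, pen down
LT 108: heading 0 -> 108
LT 90: heading 108 -> 198
LT 120: heading 198 -> 318
PU: pen up
FD 10: (0,0) -> (7.431,-6.691) [heading=318, move]
Final: pos=(7.431,-6.691), heading=318, 0 segment(s) drawn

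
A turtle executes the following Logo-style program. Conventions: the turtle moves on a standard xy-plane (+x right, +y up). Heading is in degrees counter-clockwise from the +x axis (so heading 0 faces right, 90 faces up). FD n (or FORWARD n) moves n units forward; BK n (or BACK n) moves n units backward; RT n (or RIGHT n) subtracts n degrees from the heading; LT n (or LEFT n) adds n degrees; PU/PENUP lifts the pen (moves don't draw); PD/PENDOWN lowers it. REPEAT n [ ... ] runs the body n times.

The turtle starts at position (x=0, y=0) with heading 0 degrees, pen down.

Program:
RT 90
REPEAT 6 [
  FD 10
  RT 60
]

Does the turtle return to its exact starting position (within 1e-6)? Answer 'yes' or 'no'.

Answer: yes

Derivation:
Executing turtle program step by step:
Start: pos=(0,0), heading=0, pen down
RT 90: heading 0 -> 270
REPEAT 6 [
  -- iteration 1/6 --
  FD 10: (0,0) -> (0,-10) [heading=270, draw]
  RT 60: heading 270 -> 210
  -- iteration 2/6 --
  FD 10: (0,-10) -> (-8.66,-15) [heading=210, draw]
  RT 60: heading 210 -> 150
  -- iteration 3/6 --
  FD 10: (-8.66,-15) -> (-17.321,-10) [heading=150, draw]
  RT 60: heading 150 -> 90
  -- iteration 4/6 --
  FD 10: (-17.321,-10) -> (-17.321,0) [heading=90, draw]
  RT 60: heading 90 -> 30
  -- iteration 5/6 --
  FD 10: (-17.321,0) -> (-8.66,5) [heading=30, draw]
  RT 60: heading 30 -> 330
  -- iteration 6/6 --
  FD 10: (-8.66,5) -> (0,0) [heading=330, draw]
  RT 60: heading 330 -> 270
]
Final: pos=(0,0), heading=270, 6 segment(s) drawn

Start position: (0, 0)
Final position: (0, 0)
Distance = 0; < 1e-6 -> CLOSED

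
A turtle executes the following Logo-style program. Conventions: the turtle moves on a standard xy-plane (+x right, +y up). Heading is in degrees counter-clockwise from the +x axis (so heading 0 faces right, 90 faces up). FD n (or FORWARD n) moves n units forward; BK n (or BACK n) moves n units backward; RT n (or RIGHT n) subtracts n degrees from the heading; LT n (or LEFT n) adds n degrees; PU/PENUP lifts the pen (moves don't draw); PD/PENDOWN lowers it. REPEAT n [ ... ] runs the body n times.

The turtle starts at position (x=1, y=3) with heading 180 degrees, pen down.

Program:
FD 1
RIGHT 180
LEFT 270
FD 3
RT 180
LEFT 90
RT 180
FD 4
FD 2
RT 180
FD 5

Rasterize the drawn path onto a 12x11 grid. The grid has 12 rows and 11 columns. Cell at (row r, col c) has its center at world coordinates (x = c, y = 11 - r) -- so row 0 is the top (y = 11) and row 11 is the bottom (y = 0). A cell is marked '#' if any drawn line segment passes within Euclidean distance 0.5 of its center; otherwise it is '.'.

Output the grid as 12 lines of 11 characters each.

Segment 0: (1,3) -> (0,3)
Segment 1: (0,3) -> (-0,0)
Segment 2: (-0,0) -> (4,0)
Segment 3: (4,0) -> (6,0)
Segment 4: (6,0) -> (1,-0)

Answer: ...........
...........
...........
...........
...........
...........
...........
...........
##.........
#..........
#..........
#######....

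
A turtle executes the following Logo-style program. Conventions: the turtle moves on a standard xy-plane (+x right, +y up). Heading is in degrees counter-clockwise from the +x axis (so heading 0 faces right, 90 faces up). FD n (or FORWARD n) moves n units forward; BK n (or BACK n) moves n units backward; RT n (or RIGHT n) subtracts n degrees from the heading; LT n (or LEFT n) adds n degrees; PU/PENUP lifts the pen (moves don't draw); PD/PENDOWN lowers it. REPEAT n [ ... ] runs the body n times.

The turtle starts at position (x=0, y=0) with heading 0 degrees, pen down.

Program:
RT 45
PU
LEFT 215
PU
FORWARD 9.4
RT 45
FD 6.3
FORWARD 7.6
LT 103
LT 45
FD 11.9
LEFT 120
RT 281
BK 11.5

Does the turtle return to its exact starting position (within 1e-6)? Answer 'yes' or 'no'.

Answer: no

Derivation:
Executing turtle program step by step:
Start: pos=(0,0), heading=0, pen down
RT 45: heading 0 -> 315
PU: pen up
LT 215: heading 315 -> 170
PU: pen up
FD 9.4: (0,0) -> (-9.257,1.632) [heading=170, move]
RT 45: heading 170 -> 125
FD 6.3: (-9.257,1.632) -> (-12.871,6.793) [heading=125, move]
FD 7.6: (-12.871,6.793) -> (-17.23,13.019) [heading=125, move]
LT 103: heading 125 -> 228
LT 45: heading 228 -> 273
FD 11.9: (-17.23,13.019) -> (-16.607,1.135) [heading=273, move]
LT 120: heading 273 -> 33
RT 281: heading 33 -> 112
BK 11.5: (-16.607,1.135) -> (-12.299,-9.528) [heading=112, move]
Final: pos=(-12.299,-9.528), heading=112, 0 segment(s) drawn

Start position: (0, 0)
Final position: (-12.299, -9.528)
Distance = 15.558; >= 1e-6 -> NOT closed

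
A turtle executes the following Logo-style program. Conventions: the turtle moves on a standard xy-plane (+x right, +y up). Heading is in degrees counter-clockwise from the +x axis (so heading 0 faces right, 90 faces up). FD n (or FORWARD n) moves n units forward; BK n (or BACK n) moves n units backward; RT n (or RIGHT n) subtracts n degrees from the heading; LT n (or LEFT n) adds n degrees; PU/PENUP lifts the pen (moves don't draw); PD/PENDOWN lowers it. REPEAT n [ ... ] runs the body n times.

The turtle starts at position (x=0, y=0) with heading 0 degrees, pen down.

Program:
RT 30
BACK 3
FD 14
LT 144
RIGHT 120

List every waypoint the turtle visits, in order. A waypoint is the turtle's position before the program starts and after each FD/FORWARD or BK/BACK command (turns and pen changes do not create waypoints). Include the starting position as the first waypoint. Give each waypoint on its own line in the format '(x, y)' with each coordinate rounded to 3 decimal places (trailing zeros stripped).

Executing turtle program step by step:
Start: pos=(0,0), heading=0, pen down
RT 30: heading 0 -> 330
BK 3: (0,0) -> (-2.598,1.5) [heading=330, draw]
FD 14: (-2.598,1.5) -> (9.526,-5.5) [heading=330, draw]
LT 144: heading 330 -> 114
RT 120: heading 114 -> 354
Final: pos=(9.526,-5.5), heading=354, 2 segment(s) drawn
Waypoints (3 total):
(0, 0)
(-2.598, 1.5)
(9.526, -5.5)

Answer: (0, 0)
(-2.598, 1.5)
(9.526, -5.5)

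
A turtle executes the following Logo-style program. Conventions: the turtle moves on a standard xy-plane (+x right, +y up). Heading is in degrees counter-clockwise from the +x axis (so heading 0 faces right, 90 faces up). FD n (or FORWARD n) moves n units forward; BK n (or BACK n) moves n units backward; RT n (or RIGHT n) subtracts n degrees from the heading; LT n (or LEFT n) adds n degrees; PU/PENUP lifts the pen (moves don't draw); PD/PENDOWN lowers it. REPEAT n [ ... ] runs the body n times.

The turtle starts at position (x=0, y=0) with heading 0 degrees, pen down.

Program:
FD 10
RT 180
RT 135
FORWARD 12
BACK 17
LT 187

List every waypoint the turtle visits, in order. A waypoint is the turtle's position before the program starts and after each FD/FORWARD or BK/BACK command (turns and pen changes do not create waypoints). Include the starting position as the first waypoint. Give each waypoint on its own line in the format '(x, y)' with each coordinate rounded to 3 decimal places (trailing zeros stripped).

Answer: (0, 0)
(10, 0)
(18.485, 8.485)
(6.464, -3.536)

Derivation:
Executing turtle program step by step:
Start: pos=(0,0), heading=0, pen down
FD 10: (0,0) -> (10,0) [heading=0, draw]
RT 180: heading 0 -> 180
RT 135: heading 180 -> 45
FD 12: (10,0) -> (18.485,8.485) [heading=45, draw]
BK 17: (18.485,8.485) -> (6.464,-3.536) [heading=45, draw]
LT 187: heading 45 -> 232
Final: pos=(6.464,-3.536), heading=232, 3 segment(s) drawn
Waypoints (4 total):
(0, 0)
(10, 0)
(18.485, 8.485)
(6.464, -3.536)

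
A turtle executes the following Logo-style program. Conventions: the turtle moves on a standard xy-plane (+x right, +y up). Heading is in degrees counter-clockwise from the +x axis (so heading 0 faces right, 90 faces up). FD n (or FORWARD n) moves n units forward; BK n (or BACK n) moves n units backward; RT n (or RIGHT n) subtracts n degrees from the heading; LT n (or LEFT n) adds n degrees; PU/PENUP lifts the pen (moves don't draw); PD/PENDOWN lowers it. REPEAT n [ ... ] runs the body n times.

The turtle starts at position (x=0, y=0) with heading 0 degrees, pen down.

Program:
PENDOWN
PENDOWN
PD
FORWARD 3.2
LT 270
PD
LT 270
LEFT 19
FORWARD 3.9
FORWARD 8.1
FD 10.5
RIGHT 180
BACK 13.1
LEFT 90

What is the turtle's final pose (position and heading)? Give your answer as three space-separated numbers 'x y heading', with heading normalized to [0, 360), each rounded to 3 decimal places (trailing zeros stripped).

Executing turtle program step by step:
Start: pos=(0,0), heading=0, pen down
PD: pen down
PD: pen down
PD: pen down
FD 3.2: (0,0) -> (3.2,0) [heading=0, draw]
LT 270: heading 0 -> 270
PD: pen down
LT 270: heading 270 -> 180
LT 19: heading 180 -> 199
FD 3.9: (3.2,0) -> (-0.488,-1.27) [heading=199, draw]
FD 8.1: (-0.488,-1.27) -> (-8.146,-3.907) [heading=199, draw]
FD 10.5: (-8.146,-3.907) -> (-18.074,-7.325) [heading=199, draw]
RT 180: heading 199 -> 19
BK 13.1: (-18.074,-7.325) -> (-30.46,-11.59) [heading=19, draw]
LT 90: heading 19 -> 109
Final: pos=(-30.46,-11.59), heading=109, 5 segment(s) drawn

Answer: -30.46 -11.59 109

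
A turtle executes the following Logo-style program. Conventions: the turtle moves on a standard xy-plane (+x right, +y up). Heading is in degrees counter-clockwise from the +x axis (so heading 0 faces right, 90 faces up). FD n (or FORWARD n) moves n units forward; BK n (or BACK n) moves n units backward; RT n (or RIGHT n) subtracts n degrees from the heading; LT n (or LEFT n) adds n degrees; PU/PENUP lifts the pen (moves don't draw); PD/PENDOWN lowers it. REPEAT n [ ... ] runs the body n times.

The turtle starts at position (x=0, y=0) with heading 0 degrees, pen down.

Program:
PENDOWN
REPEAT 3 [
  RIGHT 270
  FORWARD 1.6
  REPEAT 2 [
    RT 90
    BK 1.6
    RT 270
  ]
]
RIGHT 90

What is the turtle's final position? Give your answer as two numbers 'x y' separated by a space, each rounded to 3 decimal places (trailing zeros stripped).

Answer: -1.6 -3.2

Derivation:
Executing turtle program step by step:
Start: pos=(0,0), heading=0, pen down
PD: pen down
REPEAT 3 [
  -- iteration 1/3 --
  RT 270: heading 0 -> 90
  FD 1.6: (0,0) -> (0,1.6) [heading=90, draw]
  REPEAT 2 [
    -- iteration 1/2 --
    RT 90: heading 90 -> 0
    BK 1.6: (0,1.6) -> (-1.6,1.6) [heading=0, draw]
    RT 270: heading 0 -> 90
    -- iteration 2/2 --
    RT 90: heading 90 -> 0
    BK 1.6: (-1.6,1.6) -> (-3.2,1.6) [heading=0, draw]
    RT 270: heading 0 -> 90
  ]
  -- iteration 2/3 --
  RT 270: heading 90 -> 180
  FD 1.6: (-3.2,1.6) -> (-4.8,1.6) [heading=180, draw]
  REPEAT 2 [
    -- iteration 1/2 --
    RT 90: heading 180 -> 90
    BK 1.6: (-4.8,1.6) -> (-4.8,0) [heading=90, draw]
    RT 270: heading 90 -> 180
    -- iteration 2/2 --
    RT 90: heading 180 -> 90
    BK 1.6: (-4.8,0) -> (-4.8,-1.6) [heading=90, draw]
    RT 270: heading 90 -> 180
  ]
  -- iteration 3/3 --
  RT 270: heading 180 -> 270
  FD 1.6: (-4.8,-1.6) -> (-4.8,-3.2) [heading=270, draw]
  REPEAT 2 [
    -- iteration 1/2 --
    RT 90: heading 270 -> 180
    BK 1.6: (-4.8,-3.2) -> (-3.2,-3.2) [heading=180, draw]
    RT 270: heading 180 -> 270
    -- iteration 2/2 --
    RT 90: heading 270 -> 180
    BK 1.6: (-3.2,-3.2) -> (-1.6,-3.2) [heading=180, draw]
    RT 270: heading 180 -> 270
  ]
]
RT 90: heading 270 -> 180
Final: pos=(-1.6,-3.2), heading=180, 9 segment(s) drawn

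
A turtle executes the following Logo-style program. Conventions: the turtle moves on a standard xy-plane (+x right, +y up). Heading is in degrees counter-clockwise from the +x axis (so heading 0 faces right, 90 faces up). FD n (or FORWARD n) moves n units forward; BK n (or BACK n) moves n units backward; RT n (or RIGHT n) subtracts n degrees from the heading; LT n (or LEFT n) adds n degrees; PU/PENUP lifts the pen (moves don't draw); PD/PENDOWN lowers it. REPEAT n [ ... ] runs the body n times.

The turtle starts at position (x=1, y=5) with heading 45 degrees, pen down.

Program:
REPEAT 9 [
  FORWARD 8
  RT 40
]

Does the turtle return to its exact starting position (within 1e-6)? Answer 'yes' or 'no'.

Answer: yes

Derivation:
Executing turtle program step by step:
Start: pos=(1,5), heading=45, pen down
REPEAT 9 [
  -- iteration 1/9 --
  FD 8: (1,5) -> (6.657,10.657) [heading=45, draw]
  RT 40: heading 45 -> 5
  -- iteration 2/9 --
  FD 8: (6.657,10.657) -> (14.626,11.354) [heading=5, draw]
  RT 40: heading 5 -> 325
  -- iteration 3/9 --
  FD 8: (14.626,11.354) -> (21.18,6.765) [heading=325, draw]
  RT 40: heading 325 -> 285
  -- iteration 4/9 --
  FD 8: (21.18,6.765) -> (23.25,-0.962) [heading=285, draw]
  RT 40: heading 285 -> 245
  -- iteration 5/9 --
  FD 8: (23.25,-0.962) -> (19.869,-8.212) [heading=245, draw]
  RT 40: heading 245 -> 205
  -- iteration 6/9 --
  FD 8: (19.869,-8.212) -> (12.619,-11.593) [heading=205, draw]
  RT 40: heading 205 -> 165
  -- iteration 7/9 --
  FD 8: (12.619,-11.593) -> (4.891,-9.523) [heading=165, draw]
  RT 40: heading 165 -> 125
  -- iteration 8/9 --
  FD 8: (4.891,-9.523) -> (0.303,-2.97) [heading=125, draw]
  RT 40: heading 125 -> 85
  -- iteration 9/9 --
  FD 8: (0.303,-2.97) -> (1,5) [heading=85, draw]
  RT 40: heading 85 -> 45
]
Final: pos=(1,5), heading=45, 9 segment(s) drawn

Start position: (1, 5)
Final position: (1, 5)
Distance = 0; < 1e-6 -> CLOSED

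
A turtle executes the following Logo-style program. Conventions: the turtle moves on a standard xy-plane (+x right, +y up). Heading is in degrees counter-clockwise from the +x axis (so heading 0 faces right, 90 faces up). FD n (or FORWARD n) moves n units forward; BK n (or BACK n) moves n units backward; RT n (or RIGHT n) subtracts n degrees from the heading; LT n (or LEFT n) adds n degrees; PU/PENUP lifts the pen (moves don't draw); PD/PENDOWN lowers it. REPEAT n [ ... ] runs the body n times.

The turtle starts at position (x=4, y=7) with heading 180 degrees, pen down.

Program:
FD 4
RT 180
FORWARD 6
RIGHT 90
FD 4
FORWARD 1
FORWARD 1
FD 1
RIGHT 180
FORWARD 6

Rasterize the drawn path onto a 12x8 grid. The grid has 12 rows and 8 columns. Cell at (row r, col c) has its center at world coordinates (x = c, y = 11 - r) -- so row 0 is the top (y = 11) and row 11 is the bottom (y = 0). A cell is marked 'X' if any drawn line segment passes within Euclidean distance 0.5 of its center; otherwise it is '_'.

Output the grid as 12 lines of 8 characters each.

Segment 0: (4,7) -> (0,7)
Segment 1: (0,7) -> (6,7)
Segment 2: (6,7) -> (6,3)
Segment 3: (6,3) -> (6,2)
Segment 4: (6,2) -> (6,1)
Segment 5: (6,1) -> (6,0)
Segment 6: (6,0) -> (6,6)

Answer: ________
________
________
________
XXXXXXX_
______X_
______X_
______X_
______X_
______X_
______X_
______X_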